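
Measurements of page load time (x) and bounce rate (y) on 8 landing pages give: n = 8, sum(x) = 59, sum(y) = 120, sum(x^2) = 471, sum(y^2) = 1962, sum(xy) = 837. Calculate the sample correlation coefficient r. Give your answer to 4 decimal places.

Numerator: nΣxy − (Σx)(Σy) = 8·837 − (59)(120) = -384
Denominator: √[(nΣx²−(Σx)²)(nΣy²−(Σy)²)]
  nΣx²−(Σx)² = 8·471 − 3481 = 287;  nΣy²−(Σy)² = 8·1962 − 14400 = 1296
  √(287·1296) = √371952 = 609.8787
r = -384 / 609.8787 = -0.6296

-0.6296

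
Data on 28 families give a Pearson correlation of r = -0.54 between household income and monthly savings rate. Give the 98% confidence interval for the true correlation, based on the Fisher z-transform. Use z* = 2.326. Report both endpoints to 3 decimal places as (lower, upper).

(-0.789, -0.138)

Fisher z: z_r = atanh(r) = ½·ln((1+(-0.54))/(1−(-0.54))) = -0.604156
SE(z) = 1/√(n−3) = 1/√25 = 0.200000
98% ⇒ z* = 2.326; margin = 2.326·0.200000 = 0.465200
CI on z-scale: (-1.069356, -0.138956)
Back-transform: tanh(-1.069356) = -0.789218, tanh(-0.138956) = -0.138068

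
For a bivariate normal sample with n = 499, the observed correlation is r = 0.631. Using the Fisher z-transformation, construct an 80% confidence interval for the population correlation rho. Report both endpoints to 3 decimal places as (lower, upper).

Fisher z: z_r = atanh(r) = ½·ln((1+0.631)/(1−0.631)) = 0.743076
SE(z) = 1/√(n−3) = 1/√496 = 0.044901
80% ⇒ z* = 1.282; margin = 1.282·0.044901 = 0.057563
CI on z-scale: (0.685513, 0.800639)
Back-transform: tanh(0.685513) = 0.595092, tanh(0.800639) = 0.664394

(0.595, 0.664)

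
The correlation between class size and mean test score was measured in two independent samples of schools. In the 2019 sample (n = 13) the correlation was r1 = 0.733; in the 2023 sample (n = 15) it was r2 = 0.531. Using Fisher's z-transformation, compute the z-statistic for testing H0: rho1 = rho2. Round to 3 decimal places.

0.803

Fisher z-transforms: z1 = atanh(0.733) = 0.935180, z2 = atanh(0.531) = 0.591537; difference d = 0.343643
Var(d) = 1/10 + 1/12 = 0.1000000 + 0.0833333 = 0.1833333
z = d/√Var(d) = 0.343643 / √0.1833333 = 0.343643 / 0.428174 = 0.803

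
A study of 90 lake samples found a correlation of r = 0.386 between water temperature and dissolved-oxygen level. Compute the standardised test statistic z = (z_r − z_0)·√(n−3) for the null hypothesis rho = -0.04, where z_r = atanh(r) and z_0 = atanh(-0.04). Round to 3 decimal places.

4.170

Fisher z: atanh(0.386) = 0.407091, atanh(-0.04) = -0.040021
z = (z_r − z_0)·√(n−3) = (0.407091 − (-0.040021))·√87 = 0.447112 · 9.327379 = 4.170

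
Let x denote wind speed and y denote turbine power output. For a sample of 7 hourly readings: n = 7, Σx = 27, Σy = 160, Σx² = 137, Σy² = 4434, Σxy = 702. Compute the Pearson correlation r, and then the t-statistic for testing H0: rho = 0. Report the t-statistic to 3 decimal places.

S_xy = nΣxy − ΣxΣy = 7·702 − 27·160 = 4914 − 4320 = 594
S_xx = nΣx² − (Σx)² = 7·137 − 27² = 959 − 729 = 230
S_yy = nΣy² − (Σy)² = 7·4434 − 160² = 31038 − 25600 = 5438
r = S_xy / √(S_xx·S_yy) = 594 / √(230·5438) = 594 / √1250740 = 594 / 1118.3649 = 0.5311
t = r·√(n−2)/√(1−r²) = 0.5311·√5 / √(1−0.282067) = 1.187576 / 0.847309 = 1.402

1.402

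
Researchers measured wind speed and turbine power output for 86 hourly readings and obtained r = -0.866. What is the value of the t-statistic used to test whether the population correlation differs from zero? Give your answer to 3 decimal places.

-15.873

t = r·√(n−2) / √(1−r²) with r = -0.866, n = 86
  = -0.866·√84 / √(1 − 0.749956)
  = -0.866·9.165151 / 0.500044
  = -7.937021 / 0.500044 = -15.873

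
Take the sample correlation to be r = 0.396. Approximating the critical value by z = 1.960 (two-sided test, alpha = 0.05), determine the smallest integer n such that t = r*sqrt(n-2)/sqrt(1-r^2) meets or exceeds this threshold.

Need r·√(n−2)/√(1−r²) ≥ 1.960
√(n−2) ≥ 1.960·√(1−0.156816) / 0.396 = 1.960·0.918251 / 0.396 = 4.5449
n−2 ≥ 20.6561  ⇒  n ≥ 22.6561
Smallest integer n = 23

23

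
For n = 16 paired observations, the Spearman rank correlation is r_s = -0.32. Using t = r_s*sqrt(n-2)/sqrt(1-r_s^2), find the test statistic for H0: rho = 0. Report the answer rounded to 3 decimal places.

-1.264

1 − r_s² = 1 − 0.1024 = 0.8976;  √(1−r_s²) = 0.947418
√(n−2) = √14 = 3.741657
t = r_s·√(n−2)/√(1−r_s²) = -0.32 · 3.741657 / 0.947418 = -1.264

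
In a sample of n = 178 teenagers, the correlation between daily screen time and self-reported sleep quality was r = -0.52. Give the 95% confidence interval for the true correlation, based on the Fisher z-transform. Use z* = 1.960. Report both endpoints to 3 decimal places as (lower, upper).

Fisher z: z_r = atanh(r) = ½·ln((1+(-0.52))/(1−(-0.52))) = -0.576340
SE(z) = 1/√(n−3) = 1/√175 = 0.075593
95% ⇒ z* = 1.960; margin = 1.960·0.075593 = 0.148162
CI on z-scale: (-0.724502, -0.428178)
Back-transform: tanh(-0.724502) = -0.619690, tanh(-0.428178) = -0.403798

(-0.620, -0.404)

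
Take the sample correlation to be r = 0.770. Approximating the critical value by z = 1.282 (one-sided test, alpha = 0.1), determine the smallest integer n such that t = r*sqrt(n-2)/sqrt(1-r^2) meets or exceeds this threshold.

4

r√(n−2)/√(1−r²) ≥ 1.282  ⇔  n−2 ≥ (1.282)²·(1−r²)/r²
(1−r²)/r² = (1−0.592900)/0.592900 = 0.6866
n ≥ 2 + 1.643524·0.6866 = 2 + 1.1284 = 3.1284
⌈3.1284⌉ = 4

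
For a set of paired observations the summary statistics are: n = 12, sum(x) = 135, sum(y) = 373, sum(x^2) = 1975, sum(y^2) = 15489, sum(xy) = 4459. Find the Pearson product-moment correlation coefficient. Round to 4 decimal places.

0.1971

S_xy = nΣxy − ΣxΣy = 12·4459 − 135·373 = 53508 − 50355 = 3153
S_xx = nΣx² − (Σx)² = 12·1975 − 135² = 23700 − 18225 = 5475
S_yy = nΣy² − (Σy)² = 12·15489 − 373² = 185868 − 139129 = 46739
r = S_xy / √(S_xx·S_yy) = 3153 / √(5475·46739) = 3153 / √255896025 = 3153 / 15996.7505 = 0.1971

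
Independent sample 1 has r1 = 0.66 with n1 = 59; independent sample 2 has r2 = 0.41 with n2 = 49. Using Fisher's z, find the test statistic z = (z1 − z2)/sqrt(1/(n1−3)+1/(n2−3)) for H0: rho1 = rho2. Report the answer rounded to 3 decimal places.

1.795

Fisher z-transforms: z1 = atanh(0.66) = 0.792814, z2 = atanh(0.41) = 0.435611; difference d = 0.357203
Var(d) = 1/56 + 1/46 = 0.0178571 + 0.0217391 = 0.0395962
z = d/√Var(d) = 0.357203 / √0.0395962 = 0.357203 / 0.198988 = 1.795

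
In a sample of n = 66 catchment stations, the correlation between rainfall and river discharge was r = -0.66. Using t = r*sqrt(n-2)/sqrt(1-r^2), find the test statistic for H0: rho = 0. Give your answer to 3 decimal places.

1 − r² = 1 − 0.4356 = 0.5644;  √(1−r²) = 0.751266
√(n−2) = √64 = 8.000000
t = r·√(n−2)/√(1−r²) = -0.66 · 8.000000 / 0.751266 = -7.028

-7.028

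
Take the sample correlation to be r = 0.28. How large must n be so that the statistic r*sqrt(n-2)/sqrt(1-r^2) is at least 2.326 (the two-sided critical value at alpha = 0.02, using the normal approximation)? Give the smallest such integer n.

66

r√(n−2)/√(1−r²) ≥ 2.326  ⇔  n−2 ≥ (2.326)²·(1−r²)/r²
(1−r²)/r² = (1−0.0784)/0.0784 = 11.7551
n ≥ 2 + 5.410276·11.7551 = 2 + 63.5983 = 65.5983
⌈65.5983⌉ = 66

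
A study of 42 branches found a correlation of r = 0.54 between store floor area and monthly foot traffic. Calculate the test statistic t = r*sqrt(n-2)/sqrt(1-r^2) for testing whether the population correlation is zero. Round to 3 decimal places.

4.058

1 − r² = 1 − 0.2916 = 0.7084;  √(1−r²) = 0.841665
√(n−2) = √40 = 6.324555
t = r·√(n−2)/√(1−r²) = 0.54 · 6.324555 / 0.841665 = 4.058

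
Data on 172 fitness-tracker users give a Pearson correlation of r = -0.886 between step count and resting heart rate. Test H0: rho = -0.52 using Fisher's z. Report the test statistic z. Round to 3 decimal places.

-10.747

z_r = atanh(-0.886) = -1.403008,  z_0 = atanh(-0.52) = -0.576340
SE = 1/√(n−3) = 1/√169 = 0.076923
z = (z_r − z_0)/SE = (-1.403008 − (-0.576340)) / 0.076923 = -0.826668 / 0.076923 = -10.747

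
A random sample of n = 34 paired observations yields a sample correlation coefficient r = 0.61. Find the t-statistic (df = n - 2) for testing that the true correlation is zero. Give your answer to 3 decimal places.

t = r·√(n−2) / √(1−r²) with r = 0.61, n = 34
  = 0.61·√32 / √(1 − 0.3721)
  = 0.61·5.656854 / 0.792401
  = 3.450681 / 0.792401 = 4.355

4.355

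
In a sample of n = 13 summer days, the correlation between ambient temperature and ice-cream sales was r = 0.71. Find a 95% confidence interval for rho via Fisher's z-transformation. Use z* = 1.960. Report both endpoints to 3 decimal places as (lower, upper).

(0.261, 0.906)

Fisher z: z_r = atanh(r) = ½·ln((1+0.71)/(1−0.71)) = 0.887184
SE(z) = 1/√(n−3) = 1/√10 = 0.316228
95% ⇒ z* = 1.960; margin = 1.960·0.316228 = 0.619807
CI on z-scale: (0.267377, 1.506991)
Back-transform: tanh(0.267377) = 0.261182, tanh(1.506991) = 0.906404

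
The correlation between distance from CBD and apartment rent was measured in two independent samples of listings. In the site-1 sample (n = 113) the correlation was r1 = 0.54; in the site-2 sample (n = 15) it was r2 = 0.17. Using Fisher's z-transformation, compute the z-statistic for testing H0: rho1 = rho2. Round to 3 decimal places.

z1 = atanh(0.54) = 0.604156,  z2 = atanh(0.17) = 0.171667
SE = √(1/(n1−3) + 1/(n2−3)) = √(1/110 + 1/12) = √(0.0090909 + 0.0833333) = √0.0924242 = 0.304013
z = (z1 − z2)/SE = (0.604156 − 0.171667) / 0.304013 = 0.432489 / 0.304013 = 1.423

1.423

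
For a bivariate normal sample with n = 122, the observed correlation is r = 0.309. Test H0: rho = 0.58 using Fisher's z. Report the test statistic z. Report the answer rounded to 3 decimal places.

-3.742

z_r = atanh(0.309) = 0.319439,  z_0 = atanh(0.58) = 0.662463
SE = 1/√(n−3) = 1/√119 = 0.091670
z = (z_r − z_0)/SE = (0.319439 − 0.662463) / 0.091670 = -0.343024 / 0.091670 = -3.742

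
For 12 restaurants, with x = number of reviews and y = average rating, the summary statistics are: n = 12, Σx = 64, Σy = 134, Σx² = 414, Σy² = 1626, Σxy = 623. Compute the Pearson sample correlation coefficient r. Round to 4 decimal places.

-0.9443

S_xy = nΣxy − ΣxΣy = 12·623 − 64·134 = 7476 − 8576 = -1100
S_xx = nΣx² − (Σx)² = 12·414 − 64² = 4968 − 4096 = 872
S_yy = nΣy² − (Σy)² = 12·1626 − 134² = 19512 − 17956 = 1556
r = S_xy / √(S_xx·S_yy) = -1100 / √(872·1556) = -1100 / √1356832 = -1100 / 1164.8313 = -0.9443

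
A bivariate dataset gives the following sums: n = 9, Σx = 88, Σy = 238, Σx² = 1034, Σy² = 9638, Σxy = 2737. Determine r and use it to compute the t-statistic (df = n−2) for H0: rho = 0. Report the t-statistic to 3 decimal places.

1.689

Numerator: nΣxy − (Σx)(Σy) = 9·2737 − (88)(238) = 3689
Denominator: √[(nΣx²−(Σx)²)(nΣy²−(Σy)²)]
  nΣx²−(Σx)² = 9·1034 − 7744 = 1562;  nΣy²−(Σy)² = 9·9638 − 56644 = 30098
  √(1562·30098) = √47013076 = 6856.6082
r = 3689 / 6856.6082 = 0.5380
t = r·√(n−2)/√(1−r²) = 0.5380·√7 / √(1−0.289444) = 1.423414 / 0.842945 = 1.689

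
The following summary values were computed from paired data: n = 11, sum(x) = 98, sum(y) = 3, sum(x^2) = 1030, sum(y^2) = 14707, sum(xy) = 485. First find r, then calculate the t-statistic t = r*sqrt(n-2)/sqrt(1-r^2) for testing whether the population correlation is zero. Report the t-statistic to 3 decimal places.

0.949

Numerator: nΣxy − (Σx)(Σy) = 11·485 − (98)(3) = 5041
Denominator: √[(nΣx²−(Σx)²)(nΣy²−(Σy)²)]
  nΣx²−(Σx)² = 11·1030 − 9604 = 1726;  nΣy²−(Σy)² = 11·14707 − 9 = 161768
  √(1726·161768) = √279211568 = 16709.6250
r = 5041 / 16709.6250 = 0.3017
t = r·√(n−2)/√(1−r²) = 0.3017·√9 / √(1−0.091023) = 0.905100 / 0.953403 = 0.949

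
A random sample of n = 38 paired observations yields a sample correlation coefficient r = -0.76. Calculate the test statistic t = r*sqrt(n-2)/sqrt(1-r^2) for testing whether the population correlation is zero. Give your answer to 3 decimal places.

-7.016

t = r·√(n−2) / √(1−r²) with r = -0.76, n = 38
  = -0.76·√36 / √(1 − 0.5776)
  = -0.76·6.000000 / 0.649923
  = -4.560000 / 0.649923 = -7.016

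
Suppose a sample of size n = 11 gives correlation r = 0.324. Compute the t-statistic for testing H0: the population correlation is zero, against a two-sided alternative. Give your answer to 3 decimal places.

1 − r² = 1 − 0.104976 = 0.895024;  √(1−r²) = 0.946057
√(n−2) = √9 = 3.000000
t = r·√(n−2)/√(1−r²) = 0.324 · 3.000000 / 0.946057 = 1.027

1.027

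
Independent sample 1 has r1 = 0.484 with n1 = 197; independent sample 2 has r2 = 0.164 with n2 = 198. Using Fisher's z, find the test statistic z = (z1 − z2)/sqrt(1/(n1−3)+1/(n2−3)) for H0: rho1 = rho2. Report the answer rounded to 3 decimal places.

3.577

Fisher z-transforms: z1 = atanh(0.484) = 0.528195, z2 = atanh(0.164) = 0.165495; difference d = 0.362700
Var(d) = 1/194 + 1/195 = 0.0051546 + 0.0051282 = 0.0102828
z = d/√Var(d) = 0.362700 / √0.0102828 = 0.362700 / 0.101404 = 3.577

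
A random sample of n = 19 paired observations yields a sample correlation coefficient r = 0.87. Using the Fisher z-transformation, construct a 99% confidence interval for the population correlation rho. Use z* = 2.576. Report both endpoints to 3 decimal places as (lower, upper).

Fisher z: z_r = atanh(r) = ½·ln((1+0.87)/(1−0.87)) = 1.333080
SE(z) = 1/√(n−3) = 1/√16 = 0.250000
99% ⇒ z* = 2.576; margin = 2.576·0.250000 = 0.644000
CI on z-scale: (0.689080, 1.977080)
Back-transform: tanh(0.689080) = 0.597391, tanh(1.977080) = 0.962372

(0.597, 0.962)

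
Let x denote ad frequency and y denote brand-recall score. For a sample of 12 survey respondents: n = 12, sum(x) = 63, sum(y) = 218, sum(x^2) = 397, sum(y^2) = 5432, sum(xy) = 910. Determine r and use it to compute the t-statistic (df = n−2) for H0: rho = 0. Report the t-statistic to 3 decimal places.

S_xy = nΣxy − ΣxΣy = 12·910 − 63·218 = 10920 − 13734 = -2814
S_xx = nΣx² − (Σx)² = 12·397 − 63² = 4764 − 3969 = 795
S_yy = nΣy² − (Σy)² = 12·5432 − 218² = 65184 − 47524 = 17660
r = S_xy / √(S_xx·S_yy) = -2814 / √(795·17660) = -2814 / √14039700 = -2814 / 3746.9588 = -0.7510
t = r·√(n−2)/√(1−r²) = -0.7510·√10 / √(1−0.564001) = -2.374871 / 0.660302 = -3.597

-3.597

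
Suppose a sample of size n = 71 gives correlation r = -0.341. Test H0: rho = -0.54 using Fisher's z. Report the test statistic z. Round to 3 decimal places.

Fisher z: atanh(-0.341) = -0.355224, atanh(-0.54) = -0.604156
z = (z_r − z_0)·√(n−3) = (-0.355224 − (-0.604156))·√68 = 0.248932 · 8.246211 = 2.053

2.053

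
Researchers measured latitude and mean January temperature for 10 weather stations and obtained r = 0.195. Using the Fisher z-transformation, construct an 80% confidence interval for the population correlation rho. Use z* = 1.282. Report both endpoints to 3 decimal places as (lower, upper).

z_r = atanh(0.195) = 0.197530;  SE = 1/√(n−3) = 1/√7 = 0.377964
z-limits: 0.197530 ± 1.282·0.377964 = 0.197530 ± 0.484550 = [-0.287020, 0.682080]
ρ-limits: (tanh -0.287020, tanh 0.682080) = (-0.279, 0.593)

(-0.279, 0.593)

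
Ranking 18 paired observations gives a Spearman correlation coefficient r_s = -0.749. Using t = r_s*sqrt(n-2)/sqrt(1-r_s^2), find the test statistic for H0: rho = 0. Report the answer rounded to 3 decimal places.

t = r_s·√(n−2) / √(1−r_s²) with r_s = -0.749, n = 18
  = -0.749·√16 / √(1 − 0.561001)
  = -0.749·4.000000 / 0.662570
  = -2.996000 / 0.662570 = -4.522

-4.522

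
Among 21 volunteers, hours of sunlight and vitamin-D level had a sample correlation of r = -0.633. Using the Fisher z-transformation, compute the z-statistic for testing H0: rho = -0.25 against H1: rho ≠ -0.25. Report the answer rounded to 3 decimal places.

z_r = atanh(-0.633) = -0.746406,  z_0 = atanh(-0.25) = -0.255413
SE = 1/√(n−3) = 1/√18 = 0.235702
z = (z_r − z_0)/SE = (-0.746406 − (-0.255413)) / 0.235702 = -0.490993 / 0.235702 = -2.083

-2.083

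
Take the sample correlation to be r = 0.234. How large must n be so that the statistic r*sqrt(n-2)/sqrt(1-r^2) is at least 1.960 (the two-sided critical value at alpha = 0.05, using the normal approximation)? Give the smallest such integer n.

Need r·√(n−2)/√(1−r²) ≥ 1.960
√(n−2) ≥ 1.960·√(1−0.054756) / 0.234 = 1.960·0.972237 / 0.234 = 8.1435
n−2 ≥ 66.3166  ⇒  n ≥ 68.3166
Smallest integer n = 69

69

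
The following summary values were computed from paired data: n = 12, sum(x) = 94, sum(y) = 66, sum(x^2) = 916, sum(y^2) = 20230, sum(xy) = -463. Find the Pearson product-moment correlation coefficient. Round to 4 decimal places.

-0.5187

Numerator: nΣxy − (Σx)(Σy) = 12·(-463) − (94)(66) = -11760
Denominator: √[(nΣx²−(Σx)²)(nΣy²−(Σy)²)]
  nΣx²−(Σx)² = 12·916 − 8836 = 2156;  nΣy²−(Σy)² = 12·20230 − 4356 = 238404
  √(2156·238404) = √513999024 = 22671.5466
r = -11760 / 22671.5466 = -0.5187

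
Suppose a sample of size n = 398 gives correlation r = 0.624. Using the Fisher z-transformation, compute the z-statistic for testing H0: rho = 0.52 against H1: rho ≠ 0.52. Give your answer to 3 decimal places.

3.084

z_r = atanh(0.624) = 0.731529,  z_0 = atanh(0.52) = 0.576340
SE = 1/√(n−3) = 1/√395 = 0.050315
z = (z_r − z_0)/SE = (0.731529 − 0.576340) / 0.050315 = 0.155189 / 0.050315 = 3.084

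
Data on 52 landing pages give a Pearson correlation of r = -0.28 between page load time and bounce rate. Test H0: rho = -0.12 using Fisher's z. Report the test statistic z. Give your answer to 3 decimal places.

-1.170

Fisher z: atanh(-0.28) = -0.287682, atanh(-0.12) = -0.120581
z = (z_r − z_0)·√(n−3) = (-0.287682 − (-0.120581))·√49 = -0.167101 · 7.000000 = -1.170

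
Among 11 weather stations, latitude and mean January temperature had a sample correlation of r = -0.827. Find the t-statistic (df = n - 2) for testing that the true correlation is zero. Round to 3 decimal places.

-4.413

1 − r² = 1 − 0.683929 = 0.316071;  √(1−r²) = 0.562202
√(n−2) = √9 = 3.000000
t = r·√(n−2)/√(1−r²) = -0.827 · 3.000000 / 0.562202 = -4.413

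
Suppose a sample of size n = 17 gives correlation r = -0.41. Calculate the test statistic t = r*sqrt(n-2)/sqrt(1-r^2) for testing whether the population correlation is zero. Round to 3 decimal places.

t = r·√(n−2) / √(1−r²) with r = -0.41, n = 17
  = -0.41·√15 / √(1 − 0.1681)
  = -0.41·3.872983 / 0.912086
  = -1.587923 / 0.912086 = -1.741

-1.741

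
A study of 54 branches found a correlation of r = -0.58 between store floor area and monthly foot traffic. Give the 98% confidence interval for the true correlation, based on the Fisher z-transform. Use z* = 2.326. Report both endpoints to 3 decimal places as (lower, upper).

(-0.757, -0.325)

Fisher z: z_r = atanh(r) = ½·ln((1+(-0.58))/(1−(-0.58))) = -0.662463
SE(z) = 1/√(n−3) = 1/√51 = 0.140028
98% ⇒ z* = 2.326; margin = 2.326·0.140028 = 0.325705
CI on z-scale: (-0.988168, -0.336758)
Back-transform: tanh(-0.988168) = -0.756580, tanh(-0.336758) = -0.324580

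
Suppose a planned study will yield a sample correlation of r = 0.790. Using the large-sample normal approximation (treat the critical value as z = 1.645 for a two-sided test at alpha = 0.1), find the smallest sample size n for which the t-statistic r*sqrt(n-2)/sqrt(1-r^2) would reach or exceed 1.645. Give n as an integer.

4

r√(n−2)/√(1−r²) ≥ 1.645  ⇔  n−2 ≥ (1.645)²·(1−r²)/r²
(1−r²)/r² = (1−0.624100)/0.624100 = 0.6023
n ≥ 2 + 2.706025·0.6023 = 2 + 1.6298 = 3.6298
⌈3.6298⌉ = 4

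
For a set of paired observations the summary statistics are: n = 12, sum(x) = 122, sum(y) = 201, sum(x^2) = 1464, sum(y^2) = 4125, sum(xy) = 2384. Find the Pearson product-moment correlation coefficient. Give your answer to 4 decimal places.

0.8268

Numerator: nΣxy − (Σx)(Σy) = 12·2384 − (122)(201) = 4086
Denominator: √[(nΣx²−(Σx)²)(nΣy²−(Σy)²)]
  nΣx²−(Σx)² = 12·1464 − 14884 = 2684;  nΣy²−(Σy)² = 12·4125 − 40401 = 9099
  √(2684·9099) = √24421716 = 4941.8333
r = 4086 / 4941.8333 = 0.8268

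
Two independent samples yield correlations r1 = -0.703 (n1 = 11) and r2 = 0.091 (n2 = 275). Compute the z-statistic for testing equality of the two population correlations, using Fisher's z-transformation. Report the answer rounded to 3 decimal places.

z1 = atanh(-0.703) = -0.873207,  z2 = atanh(0.091) = 0.091252
SE = √(1/(n1−3) + 1/(n2−3)) = √(1/8 + 1/272) = √(0.1250000 + 0.0036765) = √0.1286765 = 0.358715
z = (z1 − z2)/SE = (-0.873207 − 0.091252) / 0.358715 = -0.964459 / 0.358715 = -2.689

-2.689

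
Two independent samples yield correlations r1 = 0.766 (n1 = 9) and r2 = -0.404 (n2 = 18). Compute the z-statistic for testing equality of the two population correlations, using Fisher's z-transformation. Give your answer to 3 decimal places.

2.979

Fisher z-transforms: z1 = atanh(0.766) = 1.010576, z2 = atanh(-0.404) = -0.428420; difference d = 1.438996
Var(d) = 1/6 + 1/15 = 0.1666667 + 0.0666667 = 0.2333334
z = d/√Var(d) = 1.438996 / √0.2333334 = 1.438996 / 0.483046 = 2.979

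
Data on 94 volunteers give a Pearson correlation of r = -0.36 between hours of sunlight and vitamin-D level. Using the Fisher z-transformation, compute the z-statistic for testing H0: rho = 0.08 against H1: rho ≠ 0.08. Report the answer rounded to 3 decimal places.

-4.360

Fisher z: atanh(-0.36) = -0.376886, atanh(0.08) = 0.080171
z = (z_r − z_0)·√(n−3) = (-0.376886 − 0.080171)·√91 = -0.457057 · 9.539392 = -4.360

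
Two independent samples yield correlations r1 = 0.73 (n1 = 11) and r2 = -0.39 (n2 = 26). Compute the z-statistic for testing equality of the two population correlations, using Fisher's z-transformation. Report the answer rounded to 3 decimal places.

3.266

Fisher z-transforms: z1 = atanh(0.73) = 0.928727, z2 = atanh(-0.39) = -0.411800; difference d = 1.340527
Var(d) = 1/8 + 1/23 = 0.1250000 + 0.0434783 = 0.1684783
z = d/√Var(d) = 1.340527 / √0.1684783 = 1.340527 / 0.410461 = 3.266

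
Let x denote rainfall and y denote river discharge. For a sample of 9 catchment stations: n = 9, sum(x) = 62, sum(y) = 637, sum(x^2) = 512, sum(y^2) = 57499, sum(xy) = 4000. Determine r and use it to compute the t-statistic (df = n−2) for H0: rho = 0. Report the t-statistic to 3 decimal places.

-1.081

S_xy = nΣxy − ΣxΣy = 9·4000 − 62·637 = 36000 − 39494 = -3494
S_xx = nΣx² − (Σx)² = 9·512 − 62² = 4608 − 3844 = 764
S_yy = nΣy² − (Σy)² = 9·57499 − 637² = 517491 − 405769 = 111722
r = S_xy / √(S_xx·S_yy) = -3494 / √(764·111722) = -3494 / √85355608 = -3494 / 9238.8099 = -0.3782
t = r·√(n−2)/√(1−r²) = -0.3782·√7 / √(1−0.143035) = -1.000623 / 0.925724 = -1.081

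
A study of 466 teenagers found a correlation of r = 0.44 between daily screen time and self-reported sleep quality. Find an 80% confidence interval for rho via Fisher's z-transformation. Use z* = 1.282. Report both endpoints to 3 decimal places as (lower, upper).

Fisher z: z_r = atanh(r) = ½·ln((1+0.44)/(1−0.44)) = 0.472231
SE(z) = 1/√(n−3) = 1/√463 = 0.046474
80% ⇒ z* = 1.282; margin = 1.282·0.046474 = 0.059580
CI on z-scale: (0.412651, 0.531811)
Back-transform: tanh(0.412651) = 0.390721, tanh(0.531811) = 0.486764

(0.391, 0.487)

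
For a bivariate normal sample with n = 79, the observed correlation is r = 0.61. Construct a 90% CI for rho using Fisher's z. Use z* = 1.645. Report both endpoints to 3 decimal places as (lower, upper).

Fisher z: z_r = atanh(r) = ½·ln((1+0.61)/(1−0.61)) = 0.708921
SE(z) = 1/√(n−3) = 1/√76 = 0.114708
90% ⇒ z* = 1.645; margin = 1.645·0.114708 = 0.188695
CI on z-scale: (0.520226, 0.897616)
Back-transform: tanh(0.520226) = 0.477874, tanh(0.897616) = 0.715135

(0.478, 0.715)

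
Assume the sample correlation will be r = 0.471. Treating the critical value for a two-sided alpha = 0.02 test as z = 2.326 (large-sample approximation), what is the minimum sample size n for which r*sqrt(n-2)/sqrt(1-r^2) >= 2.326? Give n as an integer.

Need r·√(n−2)/√(1−r²) ≥ 2.326
√(n−2) ≥ 2.326·√(1−0.221841) / 0.471 = 2.326·0.882133 / 0.471 = 4.3564
n−2 ≥ 18.9782  ⇒  n ≥ 20.9782
Smallest integer n = 21

21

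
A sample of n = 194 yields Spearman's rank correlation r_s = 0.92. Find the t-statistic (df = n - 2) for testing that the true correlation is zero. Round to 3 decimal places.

32.527

t = r_s·√(n−2) / √(1−r_s²) with r_s = 0.92, n = 194
  = 0.92·√192 / √(1 − 0.8464)
  = 0.92·13.856406 / 0.391918
  = 12.747894 / 0.391918 = 32.527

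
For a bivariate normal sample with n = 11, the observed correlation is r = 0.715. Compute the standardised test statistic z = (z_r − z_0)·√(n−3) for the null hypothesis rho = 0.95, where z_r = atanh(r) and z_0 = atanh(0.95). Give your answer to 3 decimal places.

-2.643

z_r = atanh(0.715) = 0.897340,  z_0 = atanh(0.95) = 1.831781
SE = 1/√(n−3) = 1/√8 = 0.353553
z = (z_r − z_0)/SE = (0.897340 − 1.831781) / 0.353553 = -0.934441 / 0.353553 = -2.643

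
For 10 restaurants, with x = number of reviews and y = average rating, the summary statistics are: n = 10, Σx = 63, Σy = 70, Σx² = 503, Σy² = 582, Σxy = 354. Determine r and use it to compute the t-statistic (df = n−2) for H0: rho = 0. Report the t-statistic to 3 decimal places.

Numerator: nΣxy − (Σx)(Σy) = 10·354 − (63)(70) = -870
Denominator: √[(nΣx²−(Σx)²)(nΣy²−(Σy)²)]
  nΣx²−(Σx)² = 10·503 − 3969 = 1061;  nΣy²−(Σy)² = 10·582 − 4900 = 920
  √(1061·920) = √976120 = 987.9879
r = -870 / 987.9879 = -0.8806
t = r·√(n−2)/√(1−r²) = -0.8806·√8 / √(1−0.775456) = -2.490713 / 0.473861 = -5.256

-5.256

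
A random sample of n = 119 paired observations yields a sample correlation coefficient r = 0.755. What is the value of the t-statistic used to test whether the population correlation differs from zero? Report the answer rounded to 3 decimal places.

t = r·√(n−2) / √(1−r²) with r = 0.755, n = 119
  = 0.755·√117 / √(1 − 0.570025)
  = 0.755·10.816654 / 0.655725
  = 8.166574 / 0.655725 = 12.454

12.454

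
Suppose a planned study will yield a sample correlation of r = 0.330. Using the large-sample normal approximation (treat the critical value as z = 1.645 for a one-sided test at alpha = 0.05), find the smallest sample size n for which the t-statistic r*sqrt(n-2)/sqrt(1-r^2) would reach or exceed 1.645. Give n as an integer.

25

Need r·√(n−2)/√(1−r²) ≥ 1.645
√(n−2) ≥ 1.645·√(1−0.108900) / 0.330 = 1.645·0.943981 / 0.330 = 4.7056
n−2 ≥ 22.1427  ⇒  n ≥ 24.1427
Smallest integer n = 25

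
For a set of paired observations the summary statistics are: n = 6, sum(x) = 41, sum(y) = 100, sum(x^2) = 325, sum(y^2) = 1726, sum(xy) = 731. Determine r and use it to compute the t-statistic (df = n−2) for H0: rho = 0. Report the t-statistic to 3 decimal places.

4.840

S_xy = nΣxy − ΣxΣy = 6·731 − 41·100 = 4386 − 4100 = 286
S_xx = nΣx² − (Σx)² = 6·325 − 41² = 1950 − 1681 = 269
S_yy = nΣy² − (Σy)² = 6·1726 − 100² = 10356 − 10000 = 356
r = S_xy / √(S_xx·S_yy) = 286 / √(269·356) = 286 / √95764 = 286 / 309.4576 = 0.9242
t = r·√(n−2)/√(1−r²) = 0.9242·√4 / √(1−0.854146) = 1.848400 / 0.381908 = 4.840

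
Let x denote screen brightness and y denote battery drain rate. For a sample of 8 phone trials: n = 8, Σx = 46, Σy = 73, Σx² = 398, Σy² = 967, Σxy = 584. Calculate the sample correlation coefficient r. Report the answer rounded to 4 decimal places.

0.8195

Numerator: nΣxy − (Σx)(Σy) = 8·584 − (46)(73) = 1314
Denominator: √[(nΣx²−(Σx)²)(nΣy²−(Σy)²)]
  nΣx²−(Σx)² = 8·398 − 2116 = 1068;  nΣy²−(Σy)² = 8·967 − 5329 = 2407
  √(1068·2407) = √2570676 = 1603.3328
r = 1314 / 1603.3328 = 0.8195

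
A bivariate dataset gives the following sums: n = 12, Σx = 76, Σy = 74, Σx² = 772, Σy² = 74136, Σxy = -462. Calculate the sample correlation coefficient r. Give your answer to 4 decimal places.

S_xy = nΣxy − ΣxΣy = 12·(-462) − 76·74 = -5544 − 5624 = -11168
S_xx = nΣx² − (Σx)² = 12·772 − 76² = 9264 − 5776 = 3488
S_yy = nΣy² − (Σy)² = 12·74136 − 74² = 889632 − 5476 = 884156
r = S_xy / √(S_xx·S_yy) = -11168 / √(3488·884156) = -11168 / √3083936128 = -11168 / 55533.1984 = -0.2011

-0.2011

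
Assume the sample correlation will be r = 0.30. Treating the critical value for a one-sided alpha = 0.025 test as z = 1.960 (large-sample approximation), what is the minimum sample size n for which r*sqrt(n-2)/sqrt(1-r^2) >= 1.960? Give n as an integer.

41

r√(n−2)/√(1−r²) ≥ 1.960  ⇔  n−2 ≥ (1.960)²·(1−r²)/r²
(1−r²)/r² = (1−0.0900)/0.0900 = 10.1111
n ≥ 2 + 3.8416·10.1111 = 2 + 38.8428 = 40.8428
⌈40.8428⌉ = 41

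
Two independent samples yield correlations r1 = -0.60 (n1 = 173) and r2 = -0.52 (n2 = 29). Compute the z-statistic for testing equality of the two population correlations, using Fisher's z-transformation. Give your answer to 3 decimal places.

-0.555

z1 = atanh(-0.60) = -0.693147,  z2 = atanh(-0.52) = -0.576340
SE = √(1/(n1−3) + 1/(n2−3)) = √(1/170 + 1/26) = √(0.0058824 + 0.0384615) = √0.0443439 = 0.210580
z = (z1 − z2)/SE = (-0.693147 − (-0.576340)) / 0.210580 = -0.116807 / 0.210580 = -0.555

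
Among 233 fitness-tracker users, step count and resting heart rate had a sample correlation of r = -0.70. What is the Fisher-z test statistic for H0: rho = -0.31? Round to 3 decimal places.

z_r = atanh(-0.70) = -0.867301,  z_0 = atanh(-0.31) = -0.320545
SE = 1/√(n−3) = 1/√230 = 0.065938
z = (z_r − z_0)/SE = (-0.867301 − (-0.320545)) / 0.065938 = -0.546756 / 0.065938 = -8.292

-8.292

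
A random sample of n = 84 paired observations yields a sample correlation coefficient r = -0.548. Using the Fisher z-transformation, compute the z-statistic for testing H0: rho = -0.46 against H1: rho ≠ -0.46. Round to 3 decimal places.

-1.064

z_r = atanh(-0.548) = -0.615518,  z_0 = atanh(-0.46) = -0.497311
SE = 1/√(n−3) = 1/√81 = 0.111111
z = (z_r − z_0)/SE = (-0.615518 − (-0.497311)) / 0.111111 = -0.118207 / 0.111111 = -1.064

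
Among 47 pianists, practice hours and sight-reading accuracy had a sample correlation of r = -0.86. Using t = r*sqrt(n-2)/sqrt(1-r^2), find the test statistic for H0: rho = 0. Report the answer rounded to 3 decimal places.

t = r·√(n−2) / √(1−r²) with r = -0.86, n = 47
  = -0.86·√45 / √(1 − 0.7396)
  = -0.86·6.708204 / 0.510294
  = -5.769055 / 0.510294 = -11.305

-11.305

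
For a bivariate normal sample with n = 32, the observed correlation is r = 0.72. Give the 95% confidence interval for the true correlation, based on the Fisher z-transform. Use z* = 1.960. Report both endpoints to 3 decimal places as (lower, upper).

Fisher z: z_r = atanh(r) = ½·ln((1+0.72)/(1−0.72)) = 0.907645
SE(z) = 1/√(n−3) = 1/√29 = 0.185695
95% ⇒ z* = 1.960; margin = 1.960·0.185695 = 0.363962
CI on z-scale: (0.543683, 1.271607)
Back-transform: tanh(0.543683) = 0.495771, tanh(1.271607) = 0.854233

(0.496, 0.854)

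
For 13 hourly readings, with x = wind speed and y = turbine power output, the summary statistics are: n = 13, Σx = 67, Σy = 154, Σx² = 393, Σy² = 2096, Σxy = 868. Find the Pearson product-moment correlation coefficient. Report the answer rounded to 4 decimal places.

Numerator: nΣxy − (Σx)(Σy) = 13·868 − (67)(154) = 966
Denominator: √[(nΣx²−(Σx)²)(nΣy²−(Σy)²)]
  nΣx²−(Σx)² = 13·393 − 4489 = 620;  nΣy²−(Σy)² = 13·2096 − 23716 = 3532
  √(620·3532) = √2189840 = 1479.8108
r = 966 / 1479.8108 = 0.6528

0.6528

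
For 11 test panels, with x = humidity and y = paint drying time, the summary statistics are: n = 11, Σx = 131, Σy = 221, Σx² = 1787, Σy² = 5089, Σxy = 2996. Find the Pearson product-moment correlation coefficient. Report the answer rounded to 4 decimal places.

0.9488

S_xy = nΣxy − ΣxΣy = 11·2996 − 131·221 = 32956 − 28951 = 4005
S_xx = nΣx² − (Σx)² = 11·1787 − 131² = 19657 − 17161 = 2496
S_yy = nΣy² − (Σy)² = 11·5089 − 221² = 55979 − 48841 = 7138
r = S_xy / √(S_xx·S_yy) = 4005 / √(2496·7138) = 4005 / √17816448 = 4005 / 4220.9534 = 0.9488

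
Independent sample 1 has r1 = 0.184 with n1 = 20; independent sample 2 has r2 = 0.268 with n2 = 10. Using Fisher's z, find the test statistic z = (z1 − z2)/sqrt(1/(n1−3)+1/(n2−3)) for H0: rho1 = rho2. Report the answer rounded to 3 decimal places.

Fisher z-transforms: z1 = atanh(0.184) = 0.186120, z2 = atanh(0.268) = 0.274708; difference d = -0.088588
Var(d) = 1/17 + 1/7 = 0.0588235 + 0.1428571 = 0.2016806
z = d/√Var(d) = -0.088588 / √0.2016806 = -0.088588 / 0.449089 = -0.197

-0.197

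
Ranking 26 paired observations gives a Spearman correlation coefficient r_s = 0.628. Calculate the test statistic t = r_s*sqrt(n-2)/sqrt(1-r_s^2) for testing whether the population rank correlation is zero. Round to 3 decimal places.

3.953

t = r_s·√(n−2) / √(1−r_s²) with r_s = 0.628, n = 26
  = 0.628·√24 / √(1 − 0.394384)
  = 0.628·4.898979 / 0.778213
  = 3.076559 / 0.778213 = 3.953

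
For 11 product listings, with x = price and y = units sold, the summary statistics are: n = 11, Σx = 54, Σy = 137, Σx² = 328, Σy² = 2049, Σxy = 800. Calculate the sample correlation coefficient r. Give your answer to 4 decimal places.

Numerator: nΣxy − (Σx)(Σy) = 11·800 − (54)(137) = 1402
Denominator: √[(nΣx²−(Σx)²)(nΣy²−(Σy)²)]
  nΣx²−(Σx)² = 11·328 − 2916 = 692;  nΣy²−(Σy)² = 11·2049 − 18769 = 3770
  √(692·3770) = √2608840 = 1615.1904
r = 1402 / 1615.1904 = 0.8680

0.8680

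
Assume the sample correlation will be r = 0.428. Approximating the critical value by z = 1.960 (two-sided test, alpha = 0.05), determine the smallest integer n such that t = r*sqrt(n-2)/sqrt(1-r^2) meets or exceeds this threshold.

r√(n−2)/√(1−r²) ≥ 1.960  ⇔  n−2 ≥ (1.960)²·(1−r²)/r²
(1−r²)/r² = (1−0.183184)/0.183184 = 4.4590
n ≥ 2 + 3.8416·4.4590 = 2 + 17.1297 = 19.1297
⌈19.1297⌉ = 20

20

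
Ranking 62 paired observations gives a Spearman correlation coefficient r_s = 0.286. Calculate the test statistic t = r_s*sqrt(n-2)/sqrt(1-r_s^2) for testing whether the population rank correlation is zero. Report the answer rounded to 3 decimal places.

1 − r_s² = 1 − 0.081796 = 0.918204;  √(1−r_s²) = 0.958230
√(n−2) = √60 = 7.745967
t = r_s·√(n−2)/√(1−r_s²) = 0.286 · 7.745967 / 0.958230 = 2.312

2.312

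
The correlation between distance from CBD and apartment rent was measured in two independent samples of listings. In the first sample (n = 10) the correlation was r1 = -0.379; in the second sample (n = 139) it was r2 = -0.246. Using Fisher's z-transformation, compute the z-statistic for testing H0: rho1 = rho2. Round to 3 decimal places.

z1 = atanh(-0.379) = -0.398891,  z2 = atanh(-0.246) = -0.251151
SE = √(1/(n1−3) + 1/(n2−3)) = √(1/7 + 1/136) = √(0.1428571 + 0.0073529) = √0.1502100 = 0.387569
z = (z1 − z2)/SE = (-0.398891 − (-0.251151)) / 0.387569 = -0.147740 / 0.387569 = -0.381

-0.381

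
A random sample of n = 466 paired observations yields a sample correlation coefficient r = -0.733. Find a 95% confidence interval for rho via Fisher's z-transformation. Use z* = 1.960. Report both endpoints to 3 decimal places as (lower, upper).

(-0.772, -0.688)

z_r = atanh(-0.733) = -0.935180;  SE = 1/√(n−3) = 1/√463 = 0.046474
z-limits: -0.935180 ± 1.960·0.046474 = -0.935180 ± 0.091089 = [-1.026269, -0.844091]
ρ-limits: (tanh -1.026269, tanh -0.844091) = (-0.772, -0.688)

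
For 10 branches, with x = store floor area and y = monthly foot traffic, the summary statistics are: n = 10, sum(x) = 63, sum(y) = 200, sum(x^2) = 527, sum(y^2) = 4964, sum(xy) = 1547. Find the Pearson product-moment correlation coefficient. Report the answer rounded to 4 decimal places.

0.8104

Numerator: nΣxy − (Σx)(Σy) = 10·1547 − (63)(200) = 2870
Denominator: √[(nΣx²−(Σx)²)(nΣy²−(Σy)²)]
  nΣx²−(Σx)² = 10·527 − 3969 = 1301;  nΣy²−(Σy)² = 10·4964 − 40000 = 9640
  √(1301·9640) = √12541640 = 3541.4178
r = 2870 / 3541.4178 = 0.8104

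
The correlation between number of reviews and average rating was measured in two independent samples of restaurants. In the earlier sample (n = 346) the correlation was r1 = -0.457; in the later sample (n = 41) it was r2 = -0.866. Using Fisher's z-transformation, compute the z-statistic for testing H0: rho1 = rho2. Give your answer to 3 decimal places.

Fisher z-transforms: z1 = atanh(-0.457) = -0.493513, z2 = atanh(-0.866) = -1.316856; difference d = 0.823343
Var(d) = 1/343 + 1/38 = 0.0029155 + 0.0263158 = 0.0292313
z = d/√Var(d) = 0.823343 / √0.0292313 = 0.823343 / 0.170972 = 4.816

4.816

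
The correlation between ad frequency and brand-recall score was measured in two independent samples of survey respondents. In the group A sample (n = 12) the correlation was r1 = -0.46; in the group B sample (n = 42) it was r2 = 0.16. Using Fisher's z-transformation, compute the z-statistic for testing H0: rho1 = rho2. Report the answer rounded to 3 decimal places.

z1 = atanh(-0.46) = -0.497311,  z2 = atanh(0.16) = 0.161387
SE = √(1/(n1−3) + 1/(n2−3)) = √(1/9 + 1/39) = √(0.1111111 + 0.0256410) = √0.1367521 = 0.369800
z = (z1 − z2)/SE = (-0.497311 − 0.161387) / 0.369800 = -0.658698 / 0.369800 = -1.781

-1.781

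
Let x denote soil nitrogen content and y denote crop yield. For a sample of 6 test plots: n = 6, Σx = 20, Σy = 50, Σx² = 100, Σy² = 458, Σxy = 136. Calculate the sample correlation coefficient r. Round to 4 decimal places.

-0.8262

Numerator: nΣxy − (Σx)(Σy) = 6·136 − (20)(50) = -184
Denominator: √[(nΣx²−(Σx)²)(nΣy²−(Σy)²)]
  nΣx²−(Σx)² = 6·100 − 400 = 200;  nΣy²−(Σy)² = 6·458 − 2500 = 248
  √(200·248) = √49600 = 222.7106
r = -184 / 222.7106 = -0.8262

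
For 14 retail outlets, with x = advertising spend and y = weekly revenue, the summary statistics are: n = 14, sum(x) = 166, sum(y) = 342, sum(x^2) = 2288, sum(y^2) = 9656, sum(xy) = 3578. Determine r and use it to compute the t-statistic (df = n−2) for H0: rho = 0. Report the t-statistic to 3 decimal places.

-3.808

Numerator: nΣxy − (Σx)(Σy) = 14·3578 − (166)(342) = -6680
Denominator: √[(nΣx²−(Σx)²)(nΣy²−(Σy)²)]
  nΣx²−(Σx)² = 14·2288 − 27556 = 4476;  nΣy²−(Σy)² = 14·9656 − 116964 = 18220
  √(4476·18220) = √81552720 = 9030.6545
r = -6680 / 9030.6545 = -0.7397
t = r·√(n−2)/√(1−r²) = -0.7397·√12 / √(1−0.547156) = -2.562396 / 0.672937 = -3.808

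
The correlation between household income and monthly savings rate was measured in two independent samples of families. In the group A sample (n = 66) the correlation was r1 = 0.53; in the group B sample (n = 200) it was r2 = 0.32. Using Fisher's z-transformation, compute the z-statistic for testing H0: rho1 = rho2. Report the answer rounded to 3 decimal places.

1.786

Fisher z-transforms: z1 = atanh(0.53) = 0.590145, z2 = atanh(0.32) = 0.331647; difference d = 0.258498
Var(d) = 1/63 + 1/197 = 0.0158730 + 0.0050761 = 0.0209491
z = d/√Var(d) = 0.258498 / √0.0209491 = 0.258498 / 0.144738 = 1.786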